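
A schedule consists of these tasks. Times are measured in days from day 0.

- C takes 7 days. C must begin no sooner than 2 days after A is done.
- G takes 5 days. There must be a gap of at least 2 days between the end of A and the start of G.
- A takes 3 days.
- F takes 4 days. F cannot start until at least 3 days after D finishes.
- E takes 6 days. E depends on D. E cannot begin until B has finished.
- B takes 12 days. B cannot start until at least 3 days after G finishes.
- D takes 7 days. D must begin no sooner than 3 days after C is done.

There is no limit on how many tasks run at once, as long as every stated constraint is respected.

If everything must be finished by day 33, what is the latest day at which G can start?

7

E must finish by day 33; it takes 6 days, so it must start by 33 − 6 = day 27.
B feeds into E (must start by day 27); so B must finish by day 27 and therefore start by day 15.
G has to be done before B (must start by day 15, minus 3-day gap → day 12). That means finishing by day 12, i.e. starting by 12 − 5 = day 7.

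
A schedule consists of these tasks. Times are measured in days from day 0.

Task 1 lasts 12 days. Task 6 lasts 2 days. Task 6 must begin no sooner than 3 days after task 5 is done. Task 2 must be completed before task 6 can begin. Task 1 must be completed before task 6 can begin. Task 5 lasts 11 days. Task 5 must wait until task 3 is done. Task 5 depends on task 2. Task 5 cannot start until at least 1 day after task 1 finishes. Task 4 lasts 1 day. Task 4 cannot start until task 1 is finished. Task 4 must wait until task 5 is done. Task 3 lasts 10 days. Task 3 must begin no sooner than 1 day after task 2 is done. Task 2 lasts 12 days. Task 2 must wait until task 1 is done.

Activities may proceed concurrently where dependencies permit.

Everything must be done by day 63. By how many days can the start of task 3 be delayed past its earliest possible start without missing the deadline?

12

Task 1 can start immediately at day 0; it finishes at day 12.
Task 2 cannot begin until task 1 (finishes day 12). It runs from day 12 to 12 + 12 = day 24.
After task 2 (finishes day 24, plus 1-day gap → day 25), task 3 can start at day 25 and finishes at day 35.

Working backward from the deadline:
Task 4 must finish by day 63; it takes 1 day, so it must start by 63 − 1 = day 62.
Nothing follows task 6; the deadline of day 63 is its only limit. It must start by 63 − 2 = day 61.
For task 5: task 4 (must start by day 62); task 6 (must start by day 61, minus 3-day gap → day 58). The most restrictive is day 58; with an 11-day duration, task 5 must start by day 47.
Task 3 has to be done before task 5 (must start by day 47). That means finishing by day 47, i.e. starting by 47 − 10 = day 37.
So task 3 can start as early as day 25 and as late as day 37, giving 37 − 25 = 12 days of slack.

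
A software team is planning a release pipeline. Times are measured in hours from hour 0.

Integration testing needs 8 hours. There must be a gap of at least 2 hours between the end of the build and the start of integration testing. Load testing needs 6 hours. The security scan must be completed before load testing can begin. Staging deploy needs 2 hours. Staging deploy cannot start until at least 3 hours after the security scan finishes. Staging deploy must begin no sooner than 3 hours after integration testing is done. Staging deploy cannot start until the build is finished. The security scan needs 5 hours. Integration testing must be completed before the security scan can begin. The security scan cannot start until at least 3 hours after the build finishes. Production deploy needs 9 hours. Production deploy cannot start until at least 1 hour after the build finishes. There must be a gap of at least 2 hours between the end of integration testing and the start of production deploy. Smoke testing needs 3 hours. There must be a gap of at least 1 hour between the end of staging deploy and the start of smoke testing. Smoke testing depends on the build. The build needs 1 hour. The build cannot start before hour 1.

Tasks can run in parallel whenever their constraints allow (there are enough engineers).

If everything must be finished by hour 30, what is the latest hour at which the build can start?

Nothing follows smoke testing; the deadline of hour 30 is its only limit. It must start by 30 − 3 = hour 27.
Staging deploy must finish before smoke testing (must start by hour 27, minus 1-hour gap → hour 26). With a 2-hour duration, staging deploy must start by 26 − 2 = hour 24.
Load testing has no dependents, so it just needs to finish by hour 30. Starting by 30 − 6 = hour 24 achieves that.
For the security scan: staging deploy (must start by hour 24, minus 3-hour gap → hour 21); load testing (must start by hour 24). The most restrictive is hour 21; with a 5-hour duration, the security scan must start by hour 16.
Production deploy must finish by hour 30; it takes 9 hours, so it must start by 30 − 9 = hour 21.
For integration testing: the security scan (must start by hour 16); staging deploy (must start by hour 24, minus 3-hour gap → hour 21); production deploy (must start by hour 21, minus 2-hour gap → hour 19). The most restrictive is hour 16; with an 8-hour duration, integration testing must start by hour 8.
The build has several dependents: integration testing (must start by hour 8, minus 2-hour gap → hour 6); the security scan (must start by hour 16, minus 3-hour gap → hour 13); staging deploy (must start by hour 24); smoke testing (must start by hour 27); production deploy (must start by hour 21, minus 1-hour gap → hour 20). The earliest of those limits is hour 6, so the build must start by 6 − 1 = hour 5.

5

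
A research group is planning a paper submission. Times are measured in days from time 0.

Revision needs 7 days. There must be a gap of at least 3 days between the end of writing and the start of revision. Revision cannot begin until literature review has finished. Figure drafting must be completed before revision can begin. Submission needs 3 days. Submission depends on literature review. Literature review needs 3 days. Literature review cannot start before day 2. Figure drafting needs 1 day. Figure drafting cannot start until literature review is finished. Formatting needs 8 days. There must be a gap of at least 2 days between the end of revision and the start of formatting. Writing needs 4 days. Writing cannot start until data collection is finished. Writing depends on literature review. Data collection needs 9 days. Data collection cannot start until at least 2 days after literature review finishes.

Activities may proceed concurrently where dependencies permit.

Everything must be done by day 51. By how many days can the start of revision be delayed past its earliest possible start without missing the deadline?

After its own release at day 2, literature review can start at day 2 and finishes at day 5.
Figure drafting waits on literature review (finishes day 5), so it starts at day 5 and finishes at 5 + 1 = day 6.
Data collection cannot begin until literature review (finishes day 5, plus 2-day gap → day 7). It runs from day 7 to 7 + 9 = day 16.
Writing has to wait for data collection (finishes day 16); literature review (finishes day 5). The latest of these is day 16, so writing runs day 16 to 16 + 4 = day 20.
For revision: writing (finishes day 20, plus 3-day gap → day 23); literature review (finishes day 5); figure drafting (finishes day 6). Taking the maximum gives a start of day 23, and it finishes at 23 + 7 = day 30.

Working backward from the deadline:
Nothing follows formatting; the deadline of day 51 is its only limit. It must start by 51 − 8 = day 43.
Revision must finish before formatting (must start by day 43, minus 2-day gap → day 41). With a 7-day duration, revision must start by 41 − 7 = day 34.
So revision can start as early as day 23 and as late as day 34, giving 34 − 23 = 11 days of slack.

11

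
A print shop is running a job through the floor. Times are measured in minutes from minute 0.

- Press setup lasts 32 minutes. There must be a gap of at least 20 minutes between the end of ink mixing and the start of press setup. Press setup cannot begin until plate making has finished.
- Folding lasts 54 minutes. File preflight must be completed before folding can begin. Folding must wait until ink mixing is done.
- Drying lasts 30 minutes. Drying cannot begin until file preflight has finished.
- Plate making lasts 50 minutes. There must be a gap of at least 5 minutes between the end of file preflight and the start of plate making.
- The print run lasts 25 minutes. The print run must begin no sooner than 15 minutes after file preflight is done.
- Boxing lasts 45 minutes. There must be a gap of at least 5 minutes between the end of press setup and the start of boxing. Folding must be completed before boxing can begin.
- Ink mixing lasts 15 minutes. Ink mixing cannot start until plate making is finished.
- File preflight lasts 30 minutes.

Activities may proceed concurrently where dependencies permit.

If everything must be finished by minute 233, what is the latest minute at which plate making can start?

To finish by minute 233, boxing (duration 45) must start no later than minute 188.
Press setup must finish before boxing (must start by minute 188, minus 5-minute gap → minute 183). With a 32-minute duration, press setup must start by 183 − 32 = minute 151.
Folding feeds into boxing (must start by minute 188); so folding must finish by minute 188 and therefore start by minute 134.
Ink mixing has several dependents: press setup (must start by minute 151, minus 20-minute gap → minute 131); folding (must start by minute 134). The earliest of those limits is minute 131, so ink mixing must start by 131 − 15 = minute 116.
For plate making: ink mixing (must start by minute 116); press setup (must start by minute 151). The most restrictive is minute 116; with a 50-minute duration, plate making must start by minute 66.

66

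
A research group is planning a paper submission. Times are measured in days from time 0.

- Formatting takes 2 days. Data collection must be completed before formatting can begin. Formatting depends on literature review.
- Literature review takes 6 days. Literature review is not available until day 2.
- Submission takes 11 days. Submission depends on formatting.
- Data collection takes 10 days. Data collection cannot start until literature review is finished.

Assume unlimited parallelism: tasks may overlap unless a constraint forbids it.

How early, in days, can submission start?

20

Literature review waits on its own release at day 2, so it starts at day 2 and finishes at 2 + 6 = day 8.
After literature review (finishes day 8), data collection can start at day 8 and finishes at day 18.
For formatting: data collection (finishes day 18); literature review (finishes day 8). Taking the maximum gives a start of day 18, and it finishes at 18 + 2 = day 20.
Submission waits on formatting (finishes day 20), so the earliest it can start is day 20.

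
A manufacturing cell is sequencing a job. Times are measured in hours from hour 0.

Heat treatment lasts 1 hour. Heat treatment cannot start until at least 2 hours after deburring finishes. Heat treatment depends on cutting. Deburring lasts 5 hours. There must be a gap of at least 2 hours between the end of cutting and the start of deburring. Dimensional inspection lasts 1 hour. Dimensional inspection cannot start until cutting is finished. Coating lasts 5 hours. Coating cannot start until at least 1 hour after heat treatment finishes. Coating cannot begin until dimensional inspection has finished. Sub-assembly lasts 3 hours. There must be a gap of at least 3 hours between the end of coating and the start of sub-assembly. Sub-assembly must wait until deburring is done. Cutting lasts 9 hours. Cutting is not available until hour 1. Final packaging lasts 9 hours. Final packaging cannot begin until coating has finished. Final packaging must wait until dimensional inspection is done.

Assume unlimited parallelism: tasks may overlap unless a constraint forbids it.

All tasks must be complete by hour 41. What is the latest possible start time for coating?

27

Nothing follows sub-assembly; the deadline of hour 41 is its only limit. It must start by 41 − 3 = hour 38.
To finish by hour 41, final packaging (duration 9) must start no later than hour 32.
For coating: sub-assembly (must start by hour 38, minus 3-hour gap → hour 35); final packaging (must start by hour 32). The most restrictive is hour 32; with a 5-hour duration, coating must start by hour 27.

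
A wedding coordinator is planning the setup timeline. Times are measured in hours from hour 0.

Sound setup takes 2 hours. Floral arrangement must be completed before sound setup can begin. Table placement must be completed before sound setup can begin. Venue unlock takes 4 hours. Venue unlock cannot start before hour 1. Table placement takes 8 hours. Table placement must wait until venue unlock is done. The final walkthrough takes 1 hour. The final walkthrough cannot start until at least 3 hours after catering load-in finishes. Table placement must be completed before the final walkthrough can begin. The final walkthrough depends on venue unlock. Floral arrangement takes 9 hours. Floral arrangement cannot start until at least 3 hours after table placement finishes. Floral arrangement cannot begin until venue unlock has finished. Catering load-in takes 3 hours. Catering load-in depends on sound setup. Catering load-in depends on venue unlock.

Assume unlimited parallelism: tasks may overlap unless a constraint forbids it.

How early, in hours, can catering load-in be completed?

30

Venue unlock waits on its own release at hour 1, so it starts at hour 1 and finishes at 1 + 4 = hour 5.
Table placement cannot begin until venue unlock (finishes hour 5). It runs from hour 5 to 5 + 8 = hour 13.
Floral arrangement cannot start until table placement (finishes hour 13, plus 3-hour gap → hour 16); venue unlock (finishes hour 5). The controlling bound is hour 16, so floral arrangement finishes at 16 + 9 = hour 25.
For sound setup: floral arrangement (finishes hour 25); table placement (finishes hour 13). Taking the maximum gives a start of hour 25, and it finishes at 25 + 2 = hour 27.
Catering load-in has to wait for sound setup (finishes hour 27); venue unlock (finishes hour 5). The latest of these is hour 27, so catering load-in runs hour 27 to 27 + 3 = hour 30.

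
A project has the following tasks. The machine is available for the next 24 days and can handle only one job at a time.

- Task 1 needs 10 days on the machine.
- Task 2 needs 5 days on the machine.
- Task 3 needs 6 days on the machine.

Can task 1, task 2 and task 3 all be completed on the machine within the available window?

Running back to back, the jobs need 10 + 5 + 6 = 21 days on the machine.
Since 21 ≤ 24, they fit within the window.

Yes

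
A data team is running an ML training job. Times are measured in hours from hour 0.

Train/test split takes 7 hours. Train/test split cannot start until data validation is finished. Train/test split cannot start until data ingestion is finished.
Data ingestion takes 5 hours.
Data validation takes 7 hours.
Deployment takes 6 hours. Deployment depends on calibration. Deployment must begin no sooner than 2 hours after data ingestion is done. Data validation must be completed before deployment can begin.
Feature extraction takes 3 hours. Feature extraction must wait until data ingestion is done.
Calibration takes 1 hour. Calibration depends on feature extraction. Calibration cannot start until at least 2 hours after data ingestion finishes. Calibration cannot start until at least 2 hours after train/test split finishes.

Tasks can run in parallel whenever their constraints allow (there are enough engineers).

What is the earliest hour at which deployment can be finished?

23

Nothing blocks data validation, so it runs from hour 0 to hour 7.
Nothing blocks data ingestion, so it runs from hour 0 to hour 5.
Train/test split has to wait for data validation (finishes hour 7); data ingestion (finishes hour 5). The latest of these is hour 7, so train/test split runs hour 7 to 7 + 7 = hour 14.
After data ingestion (finishes hour 5), feature extraction can start at hour 5 and finishes at hour 8.
Calibration has to wait for feature extraction (finishes hour 8); data ingestion (finishes hour 5, plus 2-hour gap → hour 7); train/test split (finishes hour 14, plus 2-hour gap → hour 16). The latest of these is hour 16, so calibration runs hour 16 to 16 + 1 = hour 17.
Deployment cannot start until calibration (finishes hour 17); data ingestion (finishes hour 5, plus 2-hour gap → hour 7); data validation (finishes hour 7). The controlling bound is hour 17, so deployment finishes at 17 + 6 = hour 23.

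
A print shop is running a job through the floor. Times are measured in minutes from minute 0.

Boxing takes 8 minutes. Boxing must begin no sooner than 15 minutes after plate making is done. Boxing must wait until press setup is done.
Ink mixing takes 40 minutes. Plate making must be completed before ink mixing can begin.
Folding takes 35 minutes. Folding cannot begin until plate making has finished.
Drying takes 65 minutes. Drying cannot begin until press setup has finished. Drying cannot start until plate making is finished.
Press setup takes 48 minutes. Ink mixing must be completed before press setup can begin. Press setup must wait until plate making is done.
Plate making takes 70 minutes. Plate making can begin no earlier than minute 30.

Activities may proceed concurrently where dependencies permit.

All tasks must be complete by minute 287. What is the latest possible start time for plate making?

64

To finish by minute 287, drying (duration 65) must start no later than minute 222.
Boxing has no dependents, so it just needs to finish by minute 287. Starting by 287 − 8 = minute 279 achieves that.
Press setup must finish in time for drying (must start by minute 222); boxing (must start by minute 279). The tightest is minute 222, so press setup must start by 222 − 48 = minute 174.
Since press setup (must start by minute 174) depends on it, ink mixing must finish by minute 174. Backing off its 40-minute duration gives a latest start of minute 134.
Nothing follows folding; the deadline of minute 287 is its only limit. It must start by 287 − 35 = minute 252.
Plate making feeds ink mixing (must start by minute 134); press setup (must start by minute 174); drying (must start by minute 222); folding (must start by minute 252); boxing (must start by minute 279, minus 15-minute gap → minute 264). Taking the minimum, plate making must finish by minute 134 and start by 134 − 70 = minute 64.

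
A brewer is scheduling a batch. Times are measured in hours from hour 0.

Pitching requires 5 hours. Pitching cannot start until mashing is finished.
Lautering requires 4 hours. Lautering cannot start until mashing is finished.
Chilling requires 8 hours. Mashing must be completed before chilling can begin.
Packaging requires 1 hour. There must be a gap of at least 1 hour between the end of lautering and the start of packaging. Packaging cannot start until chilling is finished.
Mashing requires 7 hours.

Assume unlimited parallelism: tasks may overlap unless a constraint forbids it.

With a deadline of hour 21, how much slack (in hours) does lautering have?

8

Mashing has no prerequisites, so it starts at hour 0 and finishes at hour 7.
Lautering waits on mashing (finishes hour 7), so it starts at hour 7 and finishes at 7 + 4 = hour 11.

Working backward from the deadline:
To finish by hour 21, packaging (duration 1) must start no later than hour 20.
Lautering must finish before packaging (must start by hour 20, minus 1-hour gap → hour 19). With a 4-hour duration, lautering must start by 19 − 4 = hour 15.
So lautering can start as early as hour 7 and as late as hour 15, giving 15 − 7 = 8 hours of slack.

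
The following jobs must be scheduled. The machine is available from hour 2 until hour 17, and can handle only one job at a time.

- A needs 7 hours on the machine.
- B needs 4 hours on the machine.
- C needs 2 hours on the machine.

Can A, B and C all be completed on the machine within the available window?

Yes

The machine window is 17 − 2 = 15 hours.
Running back to back, the jobs need 7 + 4 + 2 = 13 hours on the machine.
Since 13 ≤ 15, they fit within the window.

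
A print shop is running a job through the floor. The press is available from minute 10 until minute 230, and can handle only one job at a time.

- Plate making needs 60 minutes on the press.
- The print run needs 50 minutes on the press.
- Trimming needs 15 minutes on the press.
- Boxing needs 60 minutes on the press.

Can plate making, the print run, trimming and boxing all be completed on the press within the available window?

The press window is 230 − 10 = 220 minutes.
Running back to back, the jobs need 60 + 50 + 15 + 60 = 185 minutes on the press.
Since 185 ≤ 220, they fit within the window.

Yes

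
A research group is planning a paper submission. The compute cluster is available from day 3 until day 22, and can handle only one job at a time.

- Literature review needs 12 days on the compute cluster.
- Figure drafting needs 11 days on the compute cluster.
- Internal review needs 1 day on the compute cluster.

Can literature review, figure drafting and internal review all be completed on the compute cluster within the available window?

The compute cluster window is 22 − 3 = 19 days.
Running back to back, the jobs need 12 + 11 + 1 = 24 days on the compute cluster.
Since 24 > 19, they cannot all fit.

No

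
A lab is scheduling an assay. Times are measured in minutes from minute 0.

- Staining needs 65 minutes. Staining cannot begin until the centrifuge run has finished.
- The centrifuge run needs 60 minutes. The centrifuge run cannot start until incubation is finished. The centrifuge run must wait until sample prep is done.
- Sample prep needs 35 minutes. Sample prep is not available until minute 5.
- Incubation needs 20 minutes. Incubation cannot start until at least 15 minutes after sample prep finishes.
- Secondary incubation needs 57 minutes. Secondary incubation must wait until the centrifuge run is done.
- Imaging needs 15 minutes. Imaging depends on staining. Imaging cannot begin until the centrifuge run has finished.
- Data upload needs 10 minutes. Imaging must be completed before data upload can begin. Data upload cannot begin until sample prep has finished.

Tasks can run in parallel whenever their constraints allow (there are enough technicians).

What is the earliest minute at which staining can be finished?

Sample prep waits on its own release at minute 5, so it starts at minute 5 and finishes at 5 + 35 = minute 40.
Incubation waits on sample prep (finishes minute 40, plus 15-minute gap → minute 55), so it starts at minute 55 and finishes at 55 + 20 = minute 75.
The centrifuge run cannot start until incubation (finishes minute 75); sample prep (finishes minute 40). The controlling bound is minute 75, so the centrifuge run finishes at 75 + 60 = minute 135.
Staining waits on the centrifuge run (finishes minute 135), so it starts at minute 135 and finishes at 135 + 65 = minute 200.

200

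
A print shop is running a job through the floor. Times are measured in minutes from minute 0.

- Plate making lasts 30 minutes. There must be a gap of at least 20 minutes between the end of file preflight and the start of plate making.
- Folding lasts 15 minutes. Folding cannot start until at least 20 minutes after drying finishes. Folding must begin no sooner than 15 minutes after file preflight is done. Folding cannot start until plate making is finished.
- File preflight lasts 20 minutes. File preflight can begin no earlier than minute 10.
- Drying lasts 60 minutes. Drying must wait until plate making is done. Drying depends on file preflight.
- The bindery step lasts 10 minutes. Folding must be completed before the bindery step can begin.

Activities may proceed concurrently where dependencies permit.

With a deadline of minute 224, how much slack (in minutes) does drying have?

After its own release at minute 10, file preflight can start at minute 10 and finishes at minute 30.
Plate making cannot begin until file preflight (finishes minute 30, plus 20-minute gap → minute 50). It runs from minute 50 to 50 + 30 = minute 80.
For drying: plate making (finishes minute 80); file preflight (finishes minute 30). Taking the maximum gives a start of minute 80, and it finishes at 80 + 60 = minute 140.

Working backward from the deadline:
To finish by minute 224, the bindery step (duration 10) must start no later than minute 214.
Folding feeds into the bindery step (must start by minute 214); so folding must finish by minute 214 and therefore start by minute 199.
Drying has to be done before folding (must start by minute 199, minus 20-minute gap → minute 179). That means finishing by minute 179, i.e. starting by 179 − 60 = minute 119.
So drying can start as early as minute 80 and as late as minute 119, giving 119 − 80 = 39 minutes of slack.

39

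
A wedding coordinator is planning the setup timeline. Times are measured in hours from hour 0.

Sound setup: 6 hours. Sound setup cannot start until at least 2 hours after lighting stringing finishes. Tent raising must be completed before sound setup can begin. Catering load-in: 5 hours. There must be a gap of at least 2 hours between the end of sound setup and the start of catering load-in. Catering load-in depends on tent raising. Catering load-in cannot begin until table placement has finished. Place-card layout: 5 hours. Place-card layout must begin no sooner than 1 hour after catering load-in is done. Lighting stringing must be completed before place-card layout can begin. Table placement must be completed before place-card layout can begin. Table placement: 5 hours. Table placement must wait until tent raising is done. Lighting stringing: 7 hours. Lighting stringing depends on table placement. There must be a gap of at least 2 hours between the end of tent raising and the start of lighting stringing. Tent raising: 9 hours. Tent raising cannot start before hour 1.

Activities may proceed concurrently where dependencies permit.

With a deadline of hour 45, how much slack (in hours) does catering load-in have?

After its own release at hour 1, tent raising can start at hour 1 and finishes at hour 10.
Table placement cannot begin until tent raising (finishes hour 10). It runs from hour 10 to 10 + 5 = hour 15.
Lighting stringing has to wait for table placement (finishes hour 15); tent raising (finishes hour 10, plus 2-hour gap → hour 12). The latest of these is hour 15, so lighting stringing runs hour 15 to 15 + 7 = hour 22.
Sound setup has to wait for lighting stringing (finishes hour 22, plus 2-hour gap → hour 24); tent raising (finishes hour 10). The latest of these is hour 24, so sound setup runs hour 24 to 24 + 6 = hour 30.
For catering load-in: sound setup (finishes hour 30, plus 2-hour gap → hour 32); tent raising (finishes hour 10); table placement (finishes hour 15). Taking the maximum gives a start of hour 32, and it finishes at 32 + 5 = hour 37.

Working backward from the deadline:
Place-card layout has no dependents, so it just needs to finish by hour 45. Starting by 45 − 5 = hour 40 achieves that.
Catering load-in feeds into place-card layout (must start by hour 40, minus 1-hour gap → hour 39); so catering load-in must finish by hour 39 and therefore start by hour 34.
So catering load-in can start as early as hour 32 and as late as hour 34, giving 34 − 32 = 2 hours of slack.

2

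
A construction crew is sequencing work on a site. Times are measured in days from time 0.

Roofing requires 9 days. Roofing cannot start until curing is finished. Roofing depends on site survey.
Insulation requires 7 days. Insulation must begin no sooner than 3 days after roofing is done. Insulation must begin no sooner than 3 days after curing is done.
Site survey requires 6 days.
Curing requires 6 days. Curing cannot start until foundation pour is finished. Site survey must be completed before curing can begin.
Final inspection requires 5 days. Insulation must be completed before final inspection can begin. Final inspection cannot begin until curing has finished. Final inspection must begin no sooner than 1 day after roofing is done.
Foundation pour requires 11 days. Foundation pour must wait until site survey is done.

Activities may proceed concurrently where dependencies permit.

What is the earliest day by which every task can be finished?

Site survey can start immediately at day 0; it finishes at day 6.
Foundation pour waits on site survey (finishes day 6), so it starts at day 6 and finishes at 6 + 11 = day 17.
Curing cannot start until foundation pour (finishes day 17); site survey (finishes day 6). The controlling bound is day 17, so curing finishes at 17 + 6 = day 23.
Roofing has to wait for curing (finishes day 23); site survey (finishes day 6). The latest of these is day 23, so roofing runs day 23 to 23 + 9 = day 32.
Insulation has to wait for roofing (finishes day 32, plus 3-day gap → day 35); curing (finishes day 23, plus 3-day gap → day 26). The latest of these is day 35, so insulation runs day 35 to 35 + 7 = day 42.
Final inspection cannot start until insulation (finishes day 42); curing (finishes day 23); roofing (finishes day 32, plus 1-day gap → day 33). The controlling bound is day 42, so final inspection finishes at 42 + 5 = day 47.
All tasks are finished once the last one completes. Finish times: Site survey at 6, Foundation pour at 17, Curing at 23, Roofing at 32, Insulation at 42, Final inspection at 47. The latest is day 47.

47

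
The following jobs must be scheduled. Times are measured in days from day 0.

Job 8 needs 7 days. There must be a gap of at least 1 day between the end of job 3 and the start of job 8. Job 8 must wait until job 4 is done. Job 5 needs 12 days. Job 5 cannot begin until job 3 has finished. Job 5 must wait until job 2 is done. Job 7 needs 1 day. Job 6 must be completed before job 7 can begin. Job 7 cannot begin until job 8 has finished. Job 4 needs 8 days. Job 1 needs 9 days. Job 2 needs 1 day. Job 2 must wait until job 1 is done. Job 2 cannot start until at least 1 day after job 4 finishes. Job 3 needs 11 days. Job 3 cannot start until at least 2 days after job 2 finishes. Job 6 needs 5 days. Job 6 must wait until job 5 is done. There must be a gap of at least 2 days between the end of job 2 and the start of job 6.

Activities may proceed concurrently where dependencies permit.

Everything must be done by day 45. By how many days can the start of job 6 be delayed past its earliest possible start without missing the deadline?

4

Nothing blocks job 4, so it runs from day 0 to day 8.
Job 1 can start immediately at day 0; it finishes at day 9.
Job 2 cannot start until job 1 (finishes day 9); job 4 (finishes day 8, plus 1-day gap → day 9). The controlling bound is day 9, so job 2 finishes at 9 + 1 = day 10.
Job 3 waits on job 2 (finishes day 10, plus 2-day gap → day 12), so it starts at day 12 and finishes at 12 + 11 = day 23.
Job 5 needs all of job 3 (finishes day 23); job 2 (finishes day 10). That puts its earliest start at day 23; it finishes at 23 + 12 = day 35.
Job 6 cannot start until job 5 (finishes day 35); job 2 (finishes day 10, plus 2-day gap → day 12). The controlling bound is day 35, so job 6 finishes at 35 + 5 = day 40.

Working backward from the deadline:
Nothing follows job 7; the deadline of day 45 is its only limit. It must start by 45 − 1 = day 44.
Since job 7 (must start by day 44) depends on it, job 6 must finish by day 44. Backing off its 5-day duration gives a latest start of day 39.
So job 6 can start as early as day 35 and as late as day 39, giving 39 − 35 = 4 days of slack.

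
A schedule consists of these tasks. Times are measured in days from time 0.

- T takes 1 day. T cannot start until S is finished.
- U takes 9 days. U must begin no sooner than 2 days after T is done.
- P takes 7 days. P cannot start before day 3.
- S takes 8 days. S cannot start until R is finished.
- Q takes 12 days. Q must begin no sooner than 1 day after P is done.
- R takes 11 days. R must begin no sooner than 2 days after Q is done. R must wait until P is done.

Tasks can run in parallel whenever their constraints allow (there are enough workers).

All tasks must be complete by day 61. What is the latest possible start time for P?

8

To finish by day 61, U (duration 9) must start no later than day 52.
Since U (must start by day 52, minus 2-day gap → day 50) depends on it, T must finish by day 50. Backing off its 1-day duration gives a latest start of day 49.
Since T (must start by day 49) depends on it, S must finish by day 49. Backing off its 8-day duration gives a latest start of day 41.
R has to be done before S (must start by day 41). That means finishing by day 41, i.e. starting by 41 − 11 = day 30.
Q has to be done before R (must start by day 30, minus 2-day gap → day 28). That means finishing by day 28, i.e. starting by 28 − 12 = day 16.
P feeds Q (must start by day 16, minus 1-day gap → day 15); R (must start by day 30). Taking the minimum, P must finish by day 15 and start by 15 − 7 = day 8.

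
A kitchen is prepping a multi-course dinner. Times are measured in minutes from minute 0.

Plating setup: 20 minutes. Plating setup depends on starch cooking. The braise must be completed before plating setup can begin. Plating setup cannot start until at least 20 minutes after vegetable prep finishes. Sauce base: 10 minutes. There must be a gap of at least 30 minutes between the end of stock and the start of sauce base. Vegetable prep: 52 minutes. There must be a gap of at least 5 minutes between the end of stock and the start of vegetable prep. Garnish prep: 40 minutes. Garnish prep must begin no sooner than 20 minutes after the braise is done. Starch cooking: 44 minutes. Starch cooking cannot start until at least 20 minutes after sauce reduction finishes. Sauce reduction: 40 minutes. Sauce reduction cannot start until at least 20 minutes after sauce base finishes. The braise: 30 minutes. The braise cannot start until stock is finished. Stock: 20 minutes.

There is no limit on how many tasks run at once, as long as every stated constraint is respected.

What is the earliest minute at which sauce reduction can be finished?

Nothing blocks stock, so it runs from minute 0 to minute 20.
Sauce base cannot begin until stock (finishes minute 20, plus 30-minute gap → minute 50). It runs from minute 50 to 50 + 10 = minute 60.
Sauce reduction cannot begin until sauce base (finishes minute 60, plus 20-minute gap → minute 80). It runs from minute 80 to 80 + 40 = minute 120.

120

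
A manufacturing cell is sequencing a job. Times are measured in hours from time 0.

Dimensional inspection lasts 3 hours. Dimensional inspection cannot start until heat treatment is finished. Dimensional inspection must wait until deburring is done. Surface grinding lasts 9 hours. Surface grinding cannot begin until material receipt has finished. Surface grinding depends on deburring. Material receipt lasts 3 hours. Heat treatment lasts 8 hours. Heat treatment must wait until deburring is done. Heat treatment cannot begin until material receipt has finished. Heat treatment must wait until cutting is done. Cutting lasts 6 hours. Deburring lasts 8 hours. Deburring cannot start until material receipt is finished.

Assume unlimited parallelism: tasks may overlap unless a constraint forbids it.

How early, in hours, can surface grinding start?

11

Material receipt has no prerequisites, so it starts at hour 0 and finishes at hour 3.
After material receipt (finishes hour 3), deburring can start at hour 3 and finishes at hour 11.
Surface grinding waits on material receipt (finishes hour 3); deburring (finishes hour 11). The latest of these is hour 11, which is the earliest surface grinding can start.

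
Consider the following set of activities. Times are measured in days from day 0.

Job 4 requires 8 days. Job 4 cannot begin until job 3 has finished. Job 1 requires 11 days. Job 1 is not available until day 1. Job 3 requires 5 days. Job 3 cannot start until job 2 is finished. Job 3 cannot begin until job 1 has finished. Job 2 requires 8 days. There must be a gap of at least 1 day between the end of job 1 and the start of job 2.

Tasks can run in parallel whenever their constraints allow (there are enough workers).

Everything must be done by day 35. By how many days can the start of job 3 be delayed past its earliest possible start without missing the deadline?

1

After its own release at day 1, job 1 can start at day 1 and finishes at day 12.
After job 1 (finishes day 12, plus 1-day gap → day 13), job 2 can start at day 13 and finishes at day 21.
Job 3 cannot start until job 2 (finishes day 21); job 1 (finishes day 12). The controlling bound is day 21, so job 3 finishes at 21 + 5 = day 26.

Working backward from the deadline:
Nothing follows job 4; the deadline of day 35 is its only limit. It must start by 35 − 8 = day 27.
Job 3 feeds into job 4 (must start by day 27); so job 3 must finish by day 27 and therefore start by day 22.
So job 3 can start as early as day 21 and as late as day 22, giving 22 − 21 = 1 day of slack.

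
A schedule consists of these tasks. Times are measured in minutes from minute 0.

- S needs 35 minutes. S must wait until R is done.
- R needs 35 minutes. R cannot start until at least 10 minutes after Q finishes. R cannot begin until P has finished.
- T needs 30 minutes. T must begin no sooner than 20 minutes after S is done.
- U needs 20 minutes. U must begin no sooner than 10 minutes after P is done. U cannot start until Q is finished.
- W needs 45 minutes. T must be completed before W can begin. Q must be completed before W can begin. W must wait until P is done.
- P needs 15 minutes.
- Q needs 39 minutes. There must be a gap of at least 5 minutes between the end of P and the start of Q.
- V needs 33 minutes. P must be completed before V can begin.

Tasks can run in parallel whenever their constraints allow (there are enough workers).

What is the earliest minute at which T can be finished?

Nothing blocks P, so it runs from minute 0 to minute 15.
Q cannot begin until P (finishes minute 15, plus 5-minute gap → minute 20). It runs from minute 20 to 20 + 39 = minute 59.
R needs all of Q (finishes minute 59, plus 10-minute gap → minute 69); P (finishes minute 15). That puts its earliest start at minute 69; it finishes at 69 + 35 = minute 104.
S cannot begin until R (finishes minute 104). It runs from minute 104 to 104 + 35 = minute 139.
T waits on S (finishes minute 139, plus 20-minute gap → minute 159), so it starts at minute 159 and finishes at 159 + 30 = minute 189.

189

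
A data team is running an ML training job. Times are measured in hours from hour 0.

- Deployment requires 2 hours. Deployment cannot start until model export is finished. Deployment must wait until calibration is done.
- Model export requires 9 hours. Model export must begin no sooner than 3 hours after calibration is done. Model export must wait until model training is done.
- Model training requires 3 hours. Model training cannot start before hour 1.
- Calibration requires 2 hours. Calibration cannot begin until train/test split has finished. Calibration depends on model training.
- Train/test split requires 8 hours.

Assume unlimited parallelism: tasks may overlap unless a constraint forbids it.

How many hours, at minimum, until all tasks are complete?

24

Model training cannot begin until its own release at hour 1. It runs from hour 1 to 1 + 3 = hour 4.
Train/test split has no prerequisites, so it starts at hour 0 and finishes at hour 8.
Calibration cannot start until train/test split (finishes hour 8); model training (finishes hour 4). The controlling bound is hour 8, so calibration finishes at 8 + 2 = hour 10.
For model export: calibration (finishes hour 10, plus 3-hour gap → hour 13); model training (finishes hour 4). Taking the maximum gives a start of hour 13, and it finishes at 13 + 9 = hour 22.
For deployment: model export (finishes hour 22); calibration (finishes hour 10). Taking the maximum gives a start of hour 22, and it finishes at 22 + 2 = hour 24.
All tasks are finished once the last one completes. Finish times: Train/test split at 8, Model training at 4, Calibration at 10, Model export at 22, Deployment at 24. The latest is hour 24.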